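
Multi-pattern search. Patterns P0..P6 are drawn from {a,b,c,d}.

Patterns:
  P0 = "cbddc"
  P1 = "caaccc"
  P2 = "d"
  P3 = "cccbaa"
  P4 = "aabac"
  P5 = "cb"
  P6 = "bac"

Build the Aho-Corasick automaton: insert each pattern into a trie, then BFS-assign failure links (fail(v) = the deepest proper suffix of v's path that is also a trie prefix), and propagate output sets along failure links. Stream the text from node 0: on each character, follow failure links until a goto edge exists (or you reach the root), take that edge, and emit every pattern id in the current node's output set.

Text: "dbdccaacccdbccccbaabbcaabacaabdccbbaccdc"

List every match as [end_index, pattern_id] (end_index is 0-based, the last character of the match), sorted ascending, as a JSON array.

Build:
Trie nodes:
  n0 'ε': a→17 b→22 c→1 d→11
  n1 'c': a→6 b→2 c→12
  n2 'cb': d→3  ←P5
  n3 'cbd': d→4
  n4 'cbdd': c→5
  n5 'cbddc': ·  ←P0
  n6 'ca': a→7
  n7 'caa': c→8
  n8 'caac': c→9
  n9 'caacc': c→10
  n10 'caaccc': ·  ←P1
  n11 'd': ·  ←P2
  n12 'cc': c→13
  n13 'ccc': b→14
  n14 'cccb': a→15
  n15 'cccba': a→16
  n16 'cccbaa': ·  ←P3
  n17 'a': a→18
  n18 'aa': b→19
  n19 'aab': a→20
  n20 'aaba': c→21
  n21 'aabac': ·  ←P4
  n22 'b': a→23
  n23 'ba': c→24
  n24 'bac': ·  ←P6

BFS fail/out derivation:
  n1('c'): parent n0 fail=0; on 'c' 0 → fail=0;  out ∅∪∅=∅
  n11('d'): parent n0 fail=0; on 'd' 0 → fail=0;  out {2}∪∅={2}
  n17('a'): parent n0 fail=0; on 'a' 0 → fail=0;  out ∅∪∅=∅
  n22('b'): parent n0 fail=0; on 'b' 0 → fail=0;  out ∅∪∅=∅
  n2('cb'): parent n1 fail=0; on 'b' 0 → fail=22;  out {5}∪∅={5}
  n6('ca'): parent n1 fail=0; on 'a' 0 → fail=17;  out ∅∪∅=∅
  n12('cc'): parent n1 fail=0; on 'c' 0 → fail=1;  out ∅∪∅=∅
  n18('aa'): parent n17 fail=0; on 'a' 0 → fail=17;  out ∅∪∅=∅
  n23('ba'): parent n22 fail=0; on 'a' 0 → fail=17;  out ∅∪∅=∅
  n3('cbd'): parent n2 fail=22; on 'd' 22→0 → fail=11;  out ∅∪{2}={2}
  n7('caa'): parent n6 fail=17; on 'a' 17 → fail=18;  out ∅∪∅=∅
  n13('ccc'): parent n12 fail=1; on 'c' 1 → fail=12;  out ∅∪∅=∅
  n19('aab'): parent n18 fail=17; on 'b' 17→0 → fail=22;  out ∅∪∅=∅
  n24('bac'): parent n23 fail=17; on 'c' 17→0 → fail=1;  out {6}∪∅={6}
  n4('cbdd'): parent n3 fail=11; on 'd' 11→0 → fail=11;  out ∅∪{2}={2}
  n8('caac'): parent n7 fail=18; on 'c' 18→17→0 → fail=1;  out ∅∪∅=∅
  n14('cccb'): parent n13 fail=12; on 'b' 12→1 → fail=2;  out ∅∪{5}={5}
  n20('aaba'): parent n19 fail=22; on 'a' 22 → fail=23;  out ∅∪∅=∅
  n5('cbddc'): parent n4 fail=11; on 'c' 11→0 → fail=1;  out {0}∪∅={0}
  n9('caacc'): parent n8 fail=1; on 'c' 1 → fail=12;  out ∅∪∅=∅
  n15('cccba'): parent n14 fail=2; on 'a' 2→22 → fail=23;  out ∅∪∅=∅
  n21('aabac'): parent n20 fail=23; on 'c' 23 → fail=24;  out {4}∪{6}={4,6}
  n10('caaccc'): parent n9 fail=12; on 'c' 12 → fail=13;  out {1}∪∅={1}
  n16('cccbaa'): parent n15 fail=23; on 'a' 23→17 → fail=18;  out {3}∪∅={3}

Text stream:
[0] read 'd'  n0⇒n11  emit P2@[0:0]
[1] read 'b'  n11⇒n22 ·f
[2] read 'd'  n22⇒n11 ·f  emit P2@[2:2]
[3] read 'c'  n11⇒n1 ·f
[4] read 'c'  n1⇒n12
[5] read 'a'  n12⇒n6 ·f
[6] read 'a'  n6⇒n7
[7] read 'c'  n7⇒n8
[8] read 'c'  n8⇒n9
[9] read 'c'  n9⇒n10  emit P1@[4:9]
[10] read 'd'  n10⇒n11 ·f  emit P2@[10:10]
[11] read 'b'  n11⇒n22 ·f
[12] read 'c'  n22⇒n1 ·f
[13] read 'c'  n1⇒n12
[14] read 'c'  n12⇒n13
[15] read 'c'  n13⇒n13 ·f
[16] read 'b'  n13⇒n14  emit P5@[15:16]
[17] read 'a'  n14⇒n15
[18] read 'a'  n15⇒n16  emit P3@[13:18]
[19] read 'b'  n16⇒n19 ·f
[20] read 'b'  n19⇒n22 ·f
[21] read 'c'  n22⇒n1 ·f
[22] read 'a'  n1⇒n6
[23] read 'a'  n6⇒n7
[24] read 'b'  n7⇒n19 ·f
[25] read 'a'  n19⇒n20
[26] read 'c'  n20⇒n21  emit P4@[22:26],P6@[24:26]
[27] read 'a'  n21⇒n6 ·f
[28] read 'a'  n6⇒n7
[29] read 'b'  n7⇒n19 ·f
[30] read 'd'  n19⇒n11 ·f  emit P2@[30:30]
[31] read 'c'  n11⇒n1 ·f
[32] read 'c'  n1⇒n12
[33] read 'b'  n12⇒n2 ·f  emit P5@[32:33]
[34] read 'b'  n2⇒n22 ·f
[35] read 'a'  n22⇒n23
[36] read 'c'  n23⇒n24  emit P6@[34:36]
[37] read 'c'  n24⇒n12 ·f
[38] read 'd'  n12⇒n11 ·f  emit P2@[38:38]
[39] read 'c'  n11⇒n1 ·f

Matches: [[0,2],[2,2],[9,1],[10,2],[16,5],[18,3],[26,4],[26,6],[30,2],[33,5],[36,6],[38,2]]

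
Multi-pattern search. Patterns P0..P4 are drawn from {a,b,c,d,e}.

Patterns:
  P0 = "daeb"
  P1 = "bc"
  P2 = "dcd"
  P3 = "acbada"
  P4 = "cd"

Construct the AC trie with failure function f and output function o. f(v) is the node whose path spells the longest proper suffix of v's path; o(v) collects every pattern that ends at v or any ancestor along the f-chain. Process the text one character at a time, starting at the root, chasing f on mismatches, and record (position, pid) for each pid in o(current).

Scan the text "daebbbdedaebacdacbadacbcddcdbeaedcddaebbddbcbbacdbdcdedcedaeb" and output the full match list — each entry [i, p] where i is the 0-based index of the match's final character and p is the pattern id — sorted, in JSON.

Build automaton:
Trie nodes:
  0='ε' goto a→9 b→5 c→15 d→1
  1='d' goto a→2 c→7
  2='da' goto e→3
  3='dae' goto b→4
  4='daeb' goto ·  ←P0
  5='b' goto c→6
  6='bc' goto ·  ←P1
  7='dc' goto d→8
  8='dcd' goto ·  ←P2
  9='a' goto c→10
  10='ac' goto b→11
  11='acb' goto a→12
  12='acba' goto d→13
  13='acbad' goto a→14
  14='acbada' goto ·  ←P3
  15='c' goto d→16
  16='cd' goto ·  ←P4

Failure links (BFS by depth):
  n1('d'): parent n0 fail=0; on 'd' 0 → fail=0;  out ∅∪∅=∅
  n5('b'): parent n0 fail=0; on 'b' 0 → fail=0;  out ∅∪∅=∅
  n9('a'): parent n0 fail=0; on 'a' 0 → fail=0;  out ∅∪∅=∅
  n15('c'): parent n0 fail=0; on 'c' 0 → fail=0;  out ∅∪∅=∅
  n2('da'): parent n1 fail=0; on 'a' 0 → fail=9;  out ∅∪∅=∅
  n6('bc'): parent n5 fail=0; on 'c' 0 → fail=15;  out {1}∪∅={1}
  n7('dc'): parent n1 fail=0; on 'c' 0 → fail=15;  out ∅∪∅=∅
  n10('ac'): parent n9 fail=0; on 'c' 0 → fail=15;  out ∅∪∅=∅
  n16('cd'): parent n15 fail=0; on 'd' 0 → fail=1;  out {4}∪∅={4}
  n3('dae'): parent n2 fail=9; on 'e' 9→0 → fail=0;  out ∅∪∅=∅
  n8('dcd'): parent n7 fail=15; on 'd' 15 → fail=16;  out {2}∪{4}={2,4}
  n11('acb'): parent n10 fail=15; on 'b' 15→0 → fail=5;  out ∅∪∅=∅
  n4('daeb'): parent n3 fail=0; on 'b' 0 → fail=5;  out {0}∪∅={0}
  n12('acba'): parent n11 fail=5; on 'a' 5→0 → fail=9;  out ∅∪∅=∅
  n13('acbad'): parent n12 fail=9; on 'd' 9→0 → fail=1;  out ∅∪∅=∅
  n14('acbada'): parent n13 fail=1; on 'a' 1 → fail=2;  out {3}∪∅={3}

Scan:
i=0 'd': node 0→1
i=1 'a': node 1→2
i=2 'e': node 2→3
i=3 'b': node 3→4  ** P0@[0:3]
i=4 'b': node 4→5 ·f
i=5 'b': node 5→5 ·f
i=6 'd': node 5→1 ·f
i=7 'e': node 1→0 ·f
i=8 'd': node 0→1
i=9 'a': node 1→2
i=10 'e': node 2→3
i=11 'b': node 3→4  ** P0@[8:11]
i=12 'a': node 4→9 ·f
i=13 'c': node 9→10
i=14 'd': node 10→16 ·f  ** P4@[13:14]
i=15 'a': node 16→2 ·f
i=16 'c': node 2→10 ·f
i=17 'b': node 10→11
i=18 'a': node 11→12
i=19 'd': node 12→13
i=20 'a': node 13→14  ** P3@[15:20]
i=21 'c': node 14→10 ·f
i=22 'b': node 10→11
i=23 'c': node 11→6 ·f  ** P1@[22:23]
i=24 'd': node 6→16 ·f  ** P4@[23:24]
i=25 'd': node 16→1 ·f
i=26 'c': node 1→7
i=27 'd': node 7→8  ** P2@[25:27],P4@[26:27]
i=28 'b': node 8→5 ·f
i=29 'e': node 5→0 ·f
i=30 'a': node 0→9
i=31 'e': node 9→0 ·f
i=32 'd': node 0→1
i=33 'c': node 1→7
i=34 'd': node 7→8  ** P2@[32:34],P4@[33:34]
i=35 'd': node 8→1 ·f
i=36 'a': node 1→2
i=37 'e': node 2→3
i=38 'b': node 3→4  ** P0@[35:38]
i=39 'b': node 4→5 ·f
i=40 'd': node 5→1 ·f
i=41 'd': node 1→1 ·f
i=42 'b': node 1→5 ·f
i=43 'c': node 5→6  ** P1@[42:43]
i=44 'b': node 6→5 ·f
i=45 'b': node 5→5 ·f
i=46 'a': node 5→9 ·f
i=47 'c': node 9→10
i=48 'd': node 10→16 ·f  ** P4@[47:48]
i=49 'b': node 16→5 ·f
i=50 'd': node 5→1 ·f
i=51 'c': node 1→7
i=52 'd': node 7→8  ** P2@[50:52],P4@[51:52]
i=53 'e': node 8→0 ·f
i=54 'd': node 0→1
i=55 'c': node 1→7
i=56 'e': node 7→0 ·f
i=57 'd': node 0→1
i=58 'a': node 1→2
i=59 'e': node 2→3
i=60 'b': node 3→4  ** P0@[57:60]

Matches: [[3,0],[11,0],[14,4],[20,3],[23,1],[24,4],[27,2],[27,4],[34,2],[34,4],[38,0],[43,1],[48,4],[52,2],[52,4],[60,0]]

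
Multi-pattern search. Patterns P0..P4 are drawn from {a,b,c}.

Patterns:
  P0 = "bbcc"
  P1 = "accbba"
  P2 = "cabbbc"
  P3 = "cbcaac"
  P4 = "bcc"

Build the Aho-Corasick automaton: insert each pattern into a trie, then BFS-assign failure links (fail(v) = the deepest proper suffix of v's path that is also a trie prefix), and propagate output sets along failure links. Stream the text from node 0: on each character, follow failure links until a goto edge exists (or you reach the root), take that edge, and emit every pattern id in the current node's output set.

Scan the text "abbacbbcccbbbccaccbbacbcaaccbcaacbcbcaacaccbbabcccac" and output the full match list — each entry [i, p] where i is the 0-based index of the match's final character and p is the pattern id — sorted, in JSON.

Build automaton:
Trie nodes:
  0='ε' goto a→5 b→1 c→11
  1='b' goto b→2 c→22
  2='bb' goto c→3
  3='bbc' goto c→4
  4='bbcc' goto ·  ←P0
  5='a' goto c→6
  6='ac' goto c→7
  7='acc' goto b→8
  8='accb' goto b→9
  9='accbb' goto a→10
  10='accbba' goto ·  ←P1
  11='c' goto a→12 b→17
  12='ca' goto b→13
  13='cab' goto b→14
  14='cabb' goto b→15
  15='cabbb' goto c→16
  16='cabbbc' goto ·  ←P2
  17='cb' goto c→18
  18='cbc' goto a→19
  19='cbca' goto a→20
  20='cbcaa' goto c→21
  21='cbcaac' goto ·  ←P3
  22='bc' goto c→23
  23='bcc' goto ·  ←P4

BFS fail/out derivation:
  n1('b'): parent n0 fail=0; on 'b' 0 → fail=0;  out ∅∪∅=∅
  n5('a'): parent n0 fail=0; on 'a' 0 → fail=0;  out ∅∪∅=∅
  n11('c'): parent n0 fail=0; on 'c' 0 → fail=0;  out ∅∪∅=∅
  n2('bb'): parent n1 fail=0; on 'b' 0 → fail=1;  out ∅∪∅=∅
  n6('ac'): parent n5 fail=0; on 'c' 0 → fail=11;  out ∅∪∅=∅
  n12('ca'): parent n11 fail=0; on 'a' 0 → fail=5;  out ∅∪∅=∅
  n17('cb'): parent n11 fail=0; on 'b' 0 → fail=1;  out ∅∪∅=∅
  n22('bc'): parent n1 fail=0; on 'c' 0 → fail=11;  out ∅∪∅=∅
  n3('bbc'): parent n2 fail=1; on 'c' 1 → fail=22;  out ∅∪∅=∅
  n7('acc'): parent n6 fail=11; on 'c' 11→0 → fail=11;  out ∅∪∅=∅
  n13('cab'): parent n12 fail=5; on 'b' 5→0 → fail=1;  out ∅∪∅=∅
  n18('cbc'): parent n17 fail=1; on 'c' 1 → fail=22;  out ∅∪∅=∅
  n23('bcc'): parent n22 fail=11; on 'c' 11→0 → fail=11;  out {4}∪∅={4}
  n4('bbcc'): parent n3 fail=22; on 'c' 22 → fail=23;  out {0}∪{4}={0,4}
  n8('accb'): parent n7 fail=11; on 'b' 11 → fail=17;  out ∅∪∅=∅
  n14('cabb'): parent n13 fail=1; on 'b' 1 → fail=2;  out ∅∪∅=∅
  n19('cbca'): parent n18 fail=22; on 'a' 22→11 → fail=12;  out ∅∪∅=∅
  n9('accbb'): parent n8 fail=17; on 'b' 17→1 → fail=2;  out ∅∪∅=∅
  n15('cabbb'): parent n14 fail=2; on 'b' 2→1 → fail=2;  out ∅∪∅=∅
  n20('cbcaa'): parent n19 fail=12; on 'a' 12→5→0 → fail=5;  out ∅∪∅=∅
  n10('accbba'): parent n9 fail=2; on 'a' 2→1→0 → fail=5;  out {1}∪∅={1}
  n16('cabbbc'): parent n15 fail=2; on 'c' 2 → fail=3;  out {2}∪∅={2}
  n21('cbcaac'): parent n20 fail=5; on 'c' 5 → fail=6;  out {3}∪∅={3}

Scan:
pos 0 'a': at 5
pos 1 'b': at 1 (fail-walked)
pos 2 'b': at 2
pos 3 'a': at 5 (fail-walked)
pos 4 'c': at 6
pos 5 'b': at 17 (fail-walked)
pos 6 'b': at 2 (fail-walked)
pos 7 'c': at 3
pos 8 'c': at 4  ** P0@[5:8],P4@[6:8]
pos 9 'c': at 11 (fail-walked)
pos 10 'b': at 17
pos 11 'b': at 2 (fail-walked)
pos 12 'b': at 2 (fail-walked)
pos 13 'c': at 3
pos 14 'c': at 4  ** P0@[11:14],P4@[12:14]
pos 15 'a': at 12 (fail-walked)
pos 16 'c': at 6 (fail-walked)
pos 17 'c': at 7
pos 18 'b': at 8
pos 19 'b': at 9
pos 20 'a': at 10  ** P1@[15:20]
pos 21 'c': at 6 (fail-walked)
pos 22 'b': at 17 (fail-walked)
pos 23 'c': at 18
pos 24 'a': at 19
pos 25 'a': at 20
pos 26 'c': at 21  ** P3@[21:26]
pos 27 'c': at 7 (fail-walked)
pos 28 'b': at 8
pos 29 'c': at 18 (fail-walked)
pos 30 'a': at 19
pos 31 'a': at 20
pos 32 'c': at 21  ** P3@[27:32]
pos 33 'b': at 17 (fail-walked)
pos 34 'c': at 18
pos 35 'b': at 17 (fail-walked)
pos 36 'c': at 18
pos 37 'a': at 19
pos 38 'a': at 20
pos 39 'c': at 21  ** P3@[34:39]
pos 40 'a': at 12 (fail-walked)
pos 41 'c': at 6 (fail-walked)
pos 42 'c': at 7
pos 43 'b': at 8
pos 44 'b': at 9
pos 45 'a': at 10  ** P1@[40:45]
pos 46 'b': at 1 (fail-walked)
pos 47 'c': at 22
pos 48 'c': at 23  ** P4@[46:48]
pos 49 'c': at 11 (fail-walked)
pos 50 'a': at 12
pos 51 'c': at 6 (fail-walked)

Matches: [[8,0],[8,4],[14,0],[14,4],[20,1],[26,3],[32,3],[39,3],[45,1],[48,4]]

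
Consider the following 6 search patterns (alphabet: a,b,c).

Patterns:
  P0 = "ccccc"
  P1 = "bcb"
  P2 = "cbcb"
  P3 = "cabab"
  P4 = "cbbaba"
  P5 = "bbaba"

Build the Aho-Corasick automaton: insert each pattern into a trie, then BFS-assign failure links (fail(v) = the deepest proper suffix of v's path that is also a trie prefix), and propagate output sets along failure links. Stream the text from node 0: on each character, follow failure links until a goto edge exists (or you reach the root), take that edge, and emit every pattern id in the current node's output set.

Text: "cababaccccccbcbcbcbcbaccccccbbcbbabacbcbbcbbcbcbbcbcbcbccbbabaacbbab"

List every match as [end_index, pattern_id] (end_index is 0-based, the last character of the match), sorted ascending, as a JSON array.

Build automaton:
Trie nodes:
  0='ε' goto b→6 c→1
  1='c' goto a→12 b→9 c→2
  2='cc' goto c→3
  3='ccc' goto c→4
  4='cccc' goto c→5
  5='ccccc' goto ·  [P0 ends]
  6='b' goto b→20 c→7
  7='bc' goto b→8
  8='bcb' goto ·  [P1 ends]
  9='cb' goto b→16 c→10
  10='cbc' goto b→11
  11='cbcb' goto ·  [P2 ends]
  12='ca' goto b→13
  13='cab' goto a→14
  14='caba' goto b→15
  15='cabab' goto ·  [P3 ends]
  16='cbb' goto a→17
  17='cbba' goto b→18
  18='cbbab' goto a→19
  19='cbbaba' goto ·  [P4 ends]
  20='bb' goto a→21
  21='bba' goto b→22
  22='bbab' goto a→23
  23='bbaba' goto ·  [P5 ends]

BFS fail/out derivation:
  fail(1) 'c': from fail(0)=0 chase 'c': 0 ⇒ 0;  out=∅∪out(0)=∅
  fail(6) 'b': from fail(0)=0 chase 'b': 0 ⇒ 0;  out=∅∪out(0)=∅
  fail(2) 'cc': from fail(1)=0 chase 'c': 0 ⇒ 1;  out=∅∪out(1)=∅
  fail(7) 'bc': from fail(6)=0 chase 'c': 0 ⇒ 1;  out=∅∪out(1)=∅
  fail(9) 'cb': from fail(1)=0 chase 'b': 0 ⇒ 6;  out=∅∪out(6)=∅
  fail(12) 'ca': from fail(1)=0 chase 'a': 0 ⇒ 0;  out=∅∪out(0)=∅
  fail(20) 'bb': from fail(6)=0 chase 'b': 0 ⇒ 6;  out=∅∪out(6)=∅
  fail(3) 'ccc': from fail(2)=1 chase 'c': 1 ⇒ 2;  out=∅∪out(2)=∅
  fail(8) 'bcb': from fail(7)=1 chase 'b': 1 ⇒ 9;  out={1}∪out(9)={1}
  fail(10) 'cbc': from fail(9)=6 chase 'c': 6 ⇒ 7;  out=∅∪out(7)=∅
  fail(13) 'cab': from fail(12)=0 chase 'b': 0 ⇒ 6;  out=∅∪out(6)=∅
  fail(16) 'cbb': from fail(9)=6 chase 'b': 6 ⇒ 20;  out=∅∪out(20)=∅
  fail(21) 'bba': from fail(20)=6 chase 'a': 6→0 ⇒ 0;  out=∅∪out(0)=∅
  fail(4) 'cccc': from fail(3)=2 chase 'c': 2 ⇒ 3;  out=∅∪out(3)=∅
  fail(11) 'cbcb': from fail(10)=7 chase 'b': 7 ⇒ 8;  out={2}∪out(8)={1,2}
  fail(14) 'caba': from fail(13)=6 chase 'a': 6→0 ⇒ 0;  out=∅∪out(0)=∅
  fail(17) 'cbba': from fail(16)=20 chase 'a': 20 ⇒ 21;  out=∅∪out(21)=∅
  fail(22) 'bbab': from fail(21)=0 chase 'b': 0 ⇒ 6;  out=∅∪out(6)=∅
  fail(5) 'ccccc': from fail(4)=3 chase 'c': 3 ⇒ 4;  out={0}∪out(4)={0}
  fail(15) 'cabab': from fail(14)=0 chase 'b': 0 ⇒ 6;  out={3}∪out(6)={3}
  fail(18) 'cbbab': from fail(17)=21 chase 'b': 21 ⇒ 22;  out=∅∪out(22)=∅
  fail(23) 'bbaba': from fail(22)=6 chase 'a': 6→0 ⇒ 0;  out={5}∪out(0)={5}
  fail(19) 'cbbaba': from fail(18)=22 chase 'a': 22 ⇒ 23;  out={4}∪out(23)={4,5}

Scan:
[0] read 'c'  n0⇒n1
[1] read 'a'  n1⇒n12
[2] read 'b'  n12⇒n13
[3] read 'a'  n13⇒n14
[4] read 'b'  n14⇒n15  ** P3@[0:4]
[5] read 'a'  n15⇒n0 (fail-walked)
[6] read 'c'  n0⇒n1
[7] read 'c'  n1⇒n2
[8] read 'c'  n2⇒n3
[9] read 'c'  n3⇒n4
[10] read 'c'  n4⇒n5  ** P0@[6:10]
[11] read 'c'  n5⇒n5 (fail-walked)  ** P0@[7:11]
[12] read 'b'  n5⇒n9 (fail-walked)
[13] read 'c'  n9⇒n10
[14] read 'b'  n10⇒n11  ** P1@[12:14],P2@[11:14]
[15] read 'c'  n11⇒n10 (fail-walked)
[16] read 'b'  n10⇒n11  ** P1@[14:16],P2@[13:16]
[17] read 'c'  n11⇒n10 (fail-walked)
[18] read 'b'  n10⇒n11  ** P1@[16:18],P2@[15:18]
[19] read 'c'  n11⇒n10 (fail-walked)
[20] read 'b'  n10⇒n11  ** P1@[18:20],P2@[17:20]
[21] read 'a'  n11⇒n0 (fail-walked)
[22] read 'c'  n0⇒n1
[23] read 'c'  n1⇒n2
[24] read 'c'  n2⇒n3
[25] read 'c'  n3⇒n4
[26] read 'c'  n4⇒n5  ** P0@[22:26]
[27] read 'c'  n5⇒n5 (fail-walked)  ** P0@[23:27]
[28] read 'b'  n5⇒n9 (fail-walked)
[29] read 'b'  n9⇒n16
[30] read 'c'  n16⇒n7 (fail-walked)
[31] read 'b'  n7⇒n8  ** P1@[29:31]
[32] read 'b'  n8⇒n16 (fail-walked)
[33] read 'a'  n16⇒n17
[34] read 'b'  n17⇒n18
[35] read 'a'  n18⇒n19  ** P4@[30:35],P5@[31:35]
[36] read 'c'  n19⇒n1 (fail-walked)
[37] read 'b'  n1⇒n9
[38] read 'c'  n9⇒n10
[39] read 'b'  n10⇒n11  ** P1@[37:39],P2@[36:39]
[40] read 'b'  n11⇒n16 (fail-walked)
[41] read 'c'  n16⇒n7 (fail-walked)
[42] read 'b'  n7⇒n8  ** P1@[40:42]
[43] read 'b'  n8⇒n16 (fail-walked)
[44] read 'c'  n16⇒n7 (fail-walked)
[45] read 'b'  n7⇒n8  ** P1@[43:45]
[46] read 'c'  n8⇒n10 (fail-walked)
[47] read 'b'  n10⇒n11  ** P1@[45:47],P2@[44:47]
[48] read 'b'  n11⇒n16 (fail-walked)
[49] read 'c'  n16⇒n7 (fail-walked)
[50] read 'b'  n7⇒n8  ** P1@[48:50]
[51] read 'c'  n8⇒n10 (fail-walked)
[52] read 'b'  n10⇒n11  ** P1@[50:52],P2@[49:52]
[53] read 'c'  n11⇒n10 (fail-walked)
[54] read 'b'  n10⇒n11  ** P1@[52:54],P2@[51:54]
[55] read 'c'  n11⇒n10 (fail-walked)
[56] read 'c'  n10⇒n2 (fail-walked)
[57] read 'b'  n2⇒n9 (fail-walked)
[58] read 'b'  n9⇒n16
[59] read 'a'  n16⇒n17
[60] read 'b'  n17⇒n18
[61] read 'a'  n18⇒n19  ** P4@[56:61],P5@[57:61]
[62] read 'a'  n19⇒n0 (fail-walked)
[63] read 'c'  n0⇒n1
[64] read 'b'  n1⇒n9
[65] read 'b'  n9⇒n16
[66] read 'a'  n16⇒n17
[67] read 'b'  n17⇒n18

Matches: [[4,3],[10,0],[11,0],[14,1],[14,2],[16,1],[16,2],[18,1],[18,2],[20,1],[20,2],[26,0],[27,0],[31,1],[35,4],[35,5],[39,1],[39,2],[42,1],[45,1],[47,1],[47,2],[50,1],[52,1],[52,2],[54,1],[54,2],[61,4],[61,5]]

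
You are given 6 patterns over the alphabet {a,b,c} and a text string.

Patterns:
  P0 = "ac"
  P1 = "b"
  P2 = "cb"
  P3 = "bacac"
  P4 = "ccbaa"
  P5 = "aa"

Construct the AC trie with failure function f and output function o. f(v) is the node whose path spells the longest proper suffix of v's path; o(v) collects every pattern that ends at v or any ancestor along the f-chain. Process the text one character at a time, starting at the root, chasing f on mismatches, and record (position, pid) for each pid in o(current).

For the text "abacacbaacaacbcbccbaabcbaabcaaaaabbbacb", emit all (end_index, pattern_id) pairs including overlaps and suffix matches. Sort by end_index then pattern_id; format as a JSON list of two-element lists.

Build automaton:
Trie nodes:
  0='ε' goto a→1 b→3 c→4
  1='a' goto a→14 c→2
  2='ac' goto ·  [P0 ends]
  3='b' goto a→6  [P1 ends]
  4='c' goto b→5 c→10
  5='cb' goto ·  [P2 ends]
  6='ba' goto c→7
  7='bac' goto a→8
  8='baca' goto c→9
  9='bacac' goto ·  [P3 ends]
  10='cc' goto b→11
  11='ccb' goto a→12
  12='ccba' goto a→13
  13='ccbaa' goto ·  [P4 ends]
  14='aa' goto ·  [P5 ends]

BFS fail/out derivation:
  fail(1) 'a': from fail(0)=0 chase 'a': 0 ⇒ 0;  out=∅∪out(0)=∅
  fail(3) 'b': from fail(0)=0 chase 'b': 0 ⇒ 0;  out={1}∪out(0)={1}
  fail(4) 'c': from fail(0)=0 chase 'c': 0 ⇒ 0;  out=∅∪out(0)=∅
  fail(2) 'ac': from fail(1)=0 chase 'c': 0 ⇒ 4;  out={0}∪out(4)={0}
  fail(5) 'cb': from fail(4)=0 chase 'b': 0 ⇒ 3;  out={2}∪out(3)={1,2}
  fail(6) 'ba': from fail(3)=0 chase 'a': 0 ⇒ 1;  out=∅∪out(1)=∅
  fail(10) 'cc': from fail(4)=0 chase 'c': 0 ⇒ 4;  out=∅∪out(4)=∅
  fail(14) 'aa': from fail(1)=0 chase 'a': 0 ⇒ 1;  out={5}∪out(1)={5}
  fail(7) 'bac': from fail(6)=1 chase 'c': 1 ⇒ 2;  out=∅∪out(2)={0}
  fail(11) 'ccb': from fail(10)=4 chase 'b': 4 ⇒ 5;  out=∅∪out(5)={1,2}
  fail(8) 'baca': from fail(7)=2 chase 'a': 2→4→0 ⇒ 1;  out=∅∪out(1)=∅
  fail(12) 'ccba': from fail(11)=5 chase 'a': 5→3 ⇒ 6;  out=∅∪out(6)=∅
  fail(9) 'bacac': from fail(8)=1 chase 'c': 1 ⇒ 2;  out={3}∪out(2)={0,3}
  fail(13) 'ccbaa': from fail(12)=6 chase 'a': 6→1 ⇒ 14;  out={4}∪out(14)={4,5}

Text stream:
pos 0 'a': at 1
pos 1 'b': at 3 (via fail)  ** P1@[1:1]
pos 2 'a': at 6
pos 3 'c': at 7  ** P0@[2:3]
pos 4 'a': at 8
pos 5 'c': at 9  ** P0@[4:5],P3@[1:5]
pos 6 'b': at 5 (via fail)  ** P1@[6:6],P2@[5:6]
pos 7 'a': at 6 (via fail)
pos 8 'a': at 14 (via fail)  ** P5@[7:8]
pos 9 'c': at 2 (via fail)  ** P0@[8:9]
pos 10 'a': at 1 (via fail)
pos 11 'a': at 14  ** P5@[10:11]
pos 12 'c': at 2 (via fail)  ** P0@[11:12]
pos 13 'b': at 5 (via fail)  ** P1@[13:13],P2@[12:13]
pos 14 'c': at 4 (via fail)
pos 15 'b': at 5  ** P1@[15:15],P2@[14:15]
pos 16 'c': at 4 (via fail)
pos 17 'c': at 10
pos 18 'b': at 11  ** P1@[18:18],P2@[17:18]
pos 19 'a': at 12
pos 20 'a': at 13  ** P4@[16:20],P5@[19:20]
pos 21 'b': at 3 (via fail)  ** P1@[21:21]
pos 22 'c': at 4 (via fail)
pos 23 'b': at 5  ** P1@[23:23],P2@[22:23]
pos 24 'a': at 6 (via fail)
pos 25 'a': at 14 (via fail)  ** P5@[24:25]
pos 26 'b': at 3 (via fail)  ** P1@[26:26]
pos 27 'c': at 4 (via fail)
pos 28 'a': at 1 (via fail)
pos 29 'a': at 14  ** P5@[28:29]
pos 30 'a': at 14 (via fail)  ** P5@[29:30]
pos 31 'a': at 14 (via fail)  ** P5@[30:31]
pos 32 'a': at 14 (via fail)  ** P5@[31:32]
pos 33 'b': at 3 (via fail)  ** P1@[33:33]
pos 34 'b': at 3 (via fail)  ** P1@[34:34]
pos 35 'b': at 3 (via fail)  ** P1@[35:35]
pos 36 'a': at 6
pos 37 'c': at 7  ** P0@[36:37]
pos 38 'b': at 5 (via fail)  ** P1@[38:38],P2@[37:38]

All matches (sorted): [[1,1],[3,0],[5,0],[5,3],[6,1],[6,2],[8,5],[9,0],[11,5],[12,0],[13,1],[13,2],[15,1],[15,2],[18,1],[18,2],[20,4],[20,5],[21,1],[23,1],[23,2],[25,5],[26,1],[29,5],[30,5],[31,5],[32,5],[33,1],[34,1],[35,1],[37,0],[38,1],[38,2]]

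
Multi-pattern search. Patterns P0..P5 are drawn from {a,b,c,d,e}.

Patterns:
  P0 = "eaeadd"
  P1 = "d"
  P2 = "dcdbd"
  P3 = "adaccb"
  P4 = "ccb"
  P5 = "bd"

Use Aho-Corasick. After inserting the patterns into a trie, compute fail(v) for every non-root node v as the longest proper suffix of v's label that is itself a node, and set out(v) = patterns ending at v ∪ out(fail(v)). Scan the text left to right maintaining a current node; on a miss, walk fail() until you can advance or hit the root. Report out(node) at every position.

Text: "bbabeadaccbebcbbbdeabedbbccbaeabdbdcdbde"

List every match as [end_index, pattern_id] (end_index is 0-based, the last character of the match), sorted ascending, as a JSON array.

Construct AC machine:
Trie nodes:
  0='ε' goto a→12 b→21 c→18 d→7 e→1
  1='e' goto a→2
  2='ea' goto e→3
  3='eae' goto a→4
  4='eaea' goto d→5
  5='eaead' goto d→6
  6='eaeadd' goto ·  [P0 ends]
  7='d' goto c→8  [P1 ends]
  8='dc' goto d→9
  9='dcd' goto b→10
  10='dcdb' goto d→11
  11='dcdbd' goto ·  [P2 ends]
  12='a' goto d→13
  13='ad' goto a→14
  14='ada' goto c→15
  15='adac' goto c→16
  16='adacc' goto b→17
  17='adaccb' goto ·  [P3 ends]
  18='c' goto c→19
  19='cc' goto b→20
  20='ccb' goto ·  [P4 ends]
  21='b' goto d→22
  22='bd' goto ·  [P5 ends]

BFS fail/out derivation:
  fail(1) 'e': from fail(0)=0 chase 'e': 0 ⇒ 0;  out=∅∪out(0)=∅
  fail(7) 'd': from fail(0)=0 chase 'd': 0 ⇒ 0;  out={1}∪out(0)={1}
  fail(12) 'a': from fail(0)=0 chase 'a': 0 ⇒ 0;  out=∅∪out(0)=∅
  fail(18) 'c': from fail(0)=0 chase 'c': 0 ⇒ 0;  out=∅∪out(0)=∅
  fail(21) 'b': from fail(0)=0 chase 'b': 0 ⇒ 0;  out=∅∪out(0)=∅
  fail(2) 'ea': from fail(1)=0 chase 'a': 0 ⇒ 12;  out=∅∪out(12)=∅
  fail(8) 'dc': from fail(7)=0 chase 'c': 0 ⇒ 18;  out=∅∪out(18)=∅
  fail(13) 'ad': from fail(12)=0 chase 'd': 0 ⇒ 7;  out=∅∪out(7)={1}
  fail(19) 'cc': from fail(18)=0 chase 'c': 0 ⇒ 18;  out=∅∪out(18)=∅
  fail(22) 'bd': from fail(21)=0 chase 'd': 0 ⇒ 7;  out={5}∪out(7)={1,5}
  fail(3) 'eae': from fail(2)=12 chase 'e': 12→0 ⇒ 1;  out=∅∪out(1)=∅
  fail(9) 'dcd': from fail(8)=18 chase 'd': 18→0 ⇒ 7;  out=∅∪out(7)={1}
  fail(14) 'ada': from fail(13)=7 chase 'a': 7→0 ⇒ 12;  out=∅∪out(12)=∅
  fail(20) 'ccb': from fail(19)=18 chase 'b': 18→0 ⇒ 21;  out={4}∪out(21)={4}
  fail(4) 'eaea': from fail(3)=1 chase 'a': 1 ⇒ 2;  out=∅∪out(2)=∅
  fail(10) 'dcdb': from fail(9)=7 chase 'b': 7→0 ⇒ 21;  out=∅∪out(21)=∅
  fail(15) 'adac': from fail(14)=12 chase 'c': 12→0 ⇒ 18;  out=∅∪out(18)=∅
  fail(5) 'eaead': from fail(4)=2 chase 'd': 2→12 ⇒ 13;  out=∅∪out(13)={1}
  fail(11) 'dcdbd': from fail(10)=21 chase 'd': 21 ⇒ 22;  out={2}∪out(22)={1,2,5}
  fail(16) 'adacc': from fail(15)=18 chase 'c': 18 ⇒ 19;  out=∅∪out(19)=∅
  fail(6) 'eaeadd': from fail(5)=13 chase 'd': 13→7→0 ⇒ 7;  out={0}∪out(7)={0,1}
  fail(17) 'adaccb': from fail(16)=19 chase 'b': 19 ⇒ 20;  out={3}∪out(20)={3,4}

Run:
pos 0 'b': at 21
pos 1 'b': at 21 (fail-walked)
pos 2 'a': at 12 (fail-walked)
pos 3 'b': at 21 (fail-walked)
pos 4 'e': at 1 (fail-walked)
pos 5 'a': at 2
pos 6 'd': at 13 (fail-walked)  → match P1@[6:6]
pos 7 'a': at 14
pos 8 'c': at 15
pos 9 'c': at 16
pos 10 'b': at 17  → match P3@[5:10],P4@[8:10]
pos 11 'e': at 1 (fail-walked)
pos 12 'b': at 21 (fail-walked)
pos 13 'c': at 18 (fail-walked)
pos 14 'b': at 21 (fail-walked)
pos 15 'b': at 21 (fail-walked)
pos 16 'b': at 21 (fail-walked)
pos 17 'd': at 22  → match P1@[17:17],P5@[16:17]
pos 18 'e': at 1 (fail-walked)
pos 19 'a': at 2
pos 20 'b': at 21 (fail-walked)
pos 21 'e': at 1 (fail-walked)
pos 22 'd': at 7 (fail-walked)  → match P1@[22:22]
pos 23 'b': at 21 (fail-walked)
pos 24 'b': at 21 (fail-walked)
pos 25 'c': at 18 (fail-walked)
pos 26 'c': at 19
pos 27 'b': at 20  → match P4@[25:27]
pos 28 'a': at 12 (fail-walked)
pos 29 'e': at 1 (fail-walked)
pos 30 'a': at 2
pos 31 'b': at 21 (fail-walked)
pos 32 'd': at 22  → match P1@[32:32],P5@[31:32]
pos 33 'b': at 21 (fail-walked)
pos 34 'd': at 22  → match P1@[34:34],P5@[33:34]
pos 35 'c': at 8 (fail-walked)
pos 36 'd': at 9  → match P1@[36:36]
pos 37 'b': at 10
pos 38 'd': at 11  → match P1@[38:38],P2@[34:38],P5@[37:38]
pos 39 'e': at 1 (fail-walked)

Matches: [[6,1],[10,3],[10,4],[17,1],[17,5],[22,1],[27,4],[32,1],[32,5],[34,1],[34,5],[36,1],[38,1],[38,2],[38,5]]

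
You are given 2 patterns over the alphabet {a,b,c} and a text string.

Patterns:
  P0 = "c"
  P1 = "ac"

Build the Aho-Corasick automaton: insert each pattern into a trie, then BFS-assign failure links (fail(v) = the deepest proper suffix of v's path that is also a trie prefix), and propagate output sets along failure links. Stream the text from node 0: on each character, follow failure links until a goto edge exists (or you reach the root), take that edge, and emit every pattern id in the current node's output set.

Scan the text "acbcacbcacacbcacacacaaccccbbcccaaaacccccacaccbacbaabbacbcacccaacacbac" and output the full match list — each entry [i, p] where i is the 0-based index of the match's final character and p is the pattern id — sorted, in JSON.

Construct AC machine:
Trie (insert patterns):
  0='ε' goto a→2 c→1
  1='c' goto ·  ←P0
  2='a' goto c→3
  3='ac' goto ·  ←P1

Failure links (BFS by depth):
  fail(1) 'c': from fail(0)=0 chase 'c': 0 ⇒ 0;  out={0}∪out(0)={0}
  fail(2) 'a': from fail(0)=0 chase 'a': 0 ⇒ 0;  out=∅∪out(0)=∅
  fail(3) 'ac': from fail(2)=0 chase 'c': 0 ⇒ 1;  out={1}∪out(1)={0,1}

Run:
[0] read 'a'  n0⇒n2
[1] read 'c'  n2⇒n3  emit P0@[1:1],P1@[0:1]
[2] read 'b'  n3⇒n0 (via fail)
[3] read 'c'  n0⇒n1  emit P0@[3:3]
[4] read 'a'  n1⇒n2 (via fail)
[5] read 'c'  n2⇒n3  emit P0@[5:5],P1@[4:5]
[6] read 'b'  n3⇒n0 (via fail)
[7] read 'c'  n0⇒n1  emit P0@[7:7]
[8] read 'a'  n1⇒n2 (via fail)
[9] read 'c'  n2⇒n3  emit P0@[9:9],P1@[8:9]
[10] read 'a'  n3⇒n2 (via fail)
[11] read 'c'  n2⇒n3  emit P0@[11:11],P1@[10:11]
[12] read 'b'  n3⇒n0 (via fail)
[13] read 'c'  n0⇒n1  emit P0@[13:13]
[14] read 'a'  n1⇒n2 (via fail)
[15] read 'c'  n2⇒n3  emit P0@[15:15],P1@[14:15]
[16] read 'a'  n3⇒n2 (via fail)
[17] read 'c'  n2⇒n3  emit P0@[17:17],P1@[16:17]
[18] read 'a'  n3⇒n2 (via fail)
[19] read 'c'  n2⇒n3  emit P0@[19:19],P1@[18:19]
[20] read 'a'  n3⇒n2 (via fail)
[21] read 'a'  n2⇒n2 (via fail)
[22] read 'c'  n2⇒n3  emit P0@[22:22],P1@[21:22]
[23] read 'c'  n3⇒n1 (via fail)  emit P0@[23:23]
[24] read 'c'  n1⇒n1 (via fail)  emit P0@[24:24]
[25] read 'c'  n1⇒n1 (via fail)  emit P0@[25:25]
[26] read 'b'  n1⇒n0 (via fail)
[27] read 'b'  n0⇒n0
[28] read 'c'  n0⇒n1  emit P0@[28:28]
[29] read 'c'  n1⇒n1 (via fail)  emit P0@[29:29]
[30] read 'c'  n1⇒n1 (via fail)  emit P0@[30:30]
[31] read 'a'  n1⇒n2 (via fail)
[32] read 'a'  n2⇒n2 (via fail)
[33] read 'a'  n2⇒n2 (via fail)
[34] read 'a'  n2⇒n2 (via fail)
[35] read 'c'  n2⇒n3  emit P0@[35:35],P1@[34:35]
[36] read 'c'  n3⇒n1 (via fail)  emit P0@[36:36]
[37] read 'c'  n1⇒n1 (via fail)  emit P0@[37:37]
[38] read 'c'  n1⇒n1 (via fail)  emit P0@[38:38]
[39] read 'c'  n1⇒n1 (via fail)  emit P0@[39:39]
[40] read 'a'  n1⇒n2 (via fail)
[41] read 'c'  n2⇒n3  emit P0@[41:41],P1@[40:41]
[42] read 'a'  n3⇒n2 (via fail)
[43] read 'c'  n2⇒n3  emit P0@[43:43],P1@[42:43]
[44] read 'c'  n3⇒n1 (via fail)  emit P0@[44:44]
[45] read 'b'  n1⇒n0 (via fail)
[46] read 'a'  n0⇒n2
[47] read 'c'  n2⇒n3  emit P0@[47:47],P1@[46:47]
[48] read 'b'  n3⇒n0 (via fail)
[49] read 'a'  n0⇒n2
[50] read 'a'  n2⇒n2 (via fail)
[51] read 'b'  n2⇒n0 (via fail)
[52] read 'b'  n0⇒n0
[53] read 'a'  n0⇒n2
[54] read 'c'  n2⇒n3  emit P0@[54:54],P1@[53:54]
[55] read 'b'  n3⇒n0 (via fail)
[56] read 'c'  n0⇒n1  emit P0@[56:56]
[57] read 'a'  n1⇒n2 (via fail)
[58] read 'c'  n2⇒n3  emit P0@[58:58],P1@[57:58]
[59] read 'c'  n3⇒n1 (via fail)  emit P0@[59:59]
[60] read 'c'  n1⇒n1 (via fail)  emit P0@[60:60]
[61] read 'a'  n1⇒n2 (via fail)
[62] read 'a'  n2⇒n2 (via fail)
[63] read 'c'  n2⇒n3  emit P0@[63:63],P1@[62:63]
[64] read 'a'  n3⇒n2 (via fail)
[65] read 'c'  n2⇒n3  emit P0@[65:65],P1@[64:65]
[66] read 'b'  n3⇒n0 (via fail)
[67] read 'a'  n0⇒n2
[68] read 'c'  n2⇒n3  emit P0@[68:68],P1@[67:68]

Matches: [[1,0],[1,1],[3,0],[5,0],[5,1],[7,0],[9,0],[9,1],[11,0],[11,1],[13,0],[15,0],[15,1],[17,0],[17,1],[19,0],[19,1],[22,0],[22,1],[23,0],[24,0],[25,0],[28,0],[29,0],[30,0],[35,0],[35,1],[36,0],[37,0],[38,0],[39,0],[41,0],[41,1],[43,0],[43,1],[44,0],[47,0],[47,1],[54,0],[54,1],[56,0],[58,0],[58,1],[59,0],[60,0],[63,0],[63,1],[65,0],[65,1],[68,0],[68,1]]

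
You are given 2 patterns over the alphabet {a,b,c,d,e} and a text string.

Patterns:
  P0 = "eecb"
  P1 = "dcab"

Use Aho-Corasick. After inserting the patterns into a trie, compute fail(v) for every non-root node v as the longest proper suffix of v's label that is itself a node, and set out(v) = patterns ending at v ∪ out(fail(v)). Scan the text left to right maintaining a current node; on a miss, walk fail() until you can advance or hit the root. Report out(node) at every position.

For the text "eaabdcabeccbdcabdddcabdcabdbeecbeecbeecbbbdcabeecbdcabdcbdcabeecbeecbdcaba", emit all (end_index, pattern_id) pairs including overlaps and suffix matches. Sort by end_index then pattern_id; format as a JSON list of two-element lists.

Construct AC machine:
Trie (insert patterns):
  0='ε' goto d→5 e→1
  1='e' goto e→2
  2='ee' goto c→3
  3='eec' goto b→4
  4='eecb' goto ·  ←P0
  5='d' goto c→6
  6='dc' goto a→7
  7='dca' goto b→8
  8='dcab' goto ·  ←P1

BFS fail/out derivation:
  fail(1) 'e': from fail(0)=0 chase 'e': 0 ⇒ 0;  out=∅∪out(0)=∅
  fail(5) 'd': from fail(0)=0 chase 'd': 0 ⇒ 0;  out=∅∪out(0)=∅
  fail(2) 'ee': from fail(1)=0 chase 'e': 0 ⇒ 1;  out=∅∪out(1)=∅
  fail(6) 'dc': from fail(5)=0 chase 'c': 0 ⇒ 0;  out=∅∪out(0)=∅
  fail(3) 'eec': from fail(2)=1 chase 'c': 1→0 ⇒ 0;  out=∅∪out(0)=∅
  fail(7) 'dca': from fail(6)=0 chase 'a': 0 ⇒ 0;  out=∅∪out(0)=∅
  fail(4) 'eecb': from fail(3)=0 chase 'b': 0 ⇒ 0;  out={0}∪out(0)={0}
  fail(8) 'dcab': from fail(7)=0 chase 'b': 0 ⇒ 0;  out={1}∪out(0)={1}

Run:
i=0 'e': node 0→1
i=1 'a': node 1→0 ·f
i=2 'a': node 0→0
i=3 'b': node 0→0
i=4 'd': node 0→5
i=5 'c': node 5→6
i=6 'a': node 6→7
i=7 'b': node 7→8  emit P1@[4:7]
i=8 'e': node 8→1 ·f
i=9 'c': node 1→0 ·f
i=10 'c': node 0→0
i=11 'b': node 0→0
i=12 'd': node 0→5
i=13 'c': node 5→6
i=14 'a': node 6→7
i=15 'b': node 7→8  emit P1@[12:15]
i=16 'd': node 8→5 ·f
i=17 'd': node 5→5 ·f
i=18 'd': node 5→5 ·f
i=19 'c': node 5→6
i=20 'a': node 6→7
i=21 'b': node 7→8  emit P1@[18:21]
i=22 'd': node 8→5 ·f
i=23 'c': node 5→6
i=24 'a': node 6→7
i=25 'b': node 7→8  emit P1@[22:25]
i=26 'd': node 8→5 ·f
i=27 'b': node 5→0 ·f
i=28 'e': node 0→1
i=29 'e': node 1→2
i=30 'c': node 2→3
i=31 'b': node 3→4  emit P0@[28:31]
i=32 'e': node 4→1 ·f
i=33 'e': node 1→2
i=34 'c': node 2→3
i=35 'b': node 3→4  emit P0@[32:35]
i=36 'e': node 4→1 ·f
i=37 'e': node 1→2
i=38 'c': node 2→3
i=39 'b': node 3→4  emit P0@[36:39]
i=40 'b': node 4→0 ·f
i=41 'b': node 0→0
i=42 'd': node 0→5
i=43 'c': node 5→6
i=44 'a': node 6→7
i=45 'b': node 7→8  emit P1@[42:45]
i=46 'e': node 8→1 ·f
i=47 'e': node 1→2
i=48 'c': node 2→3
i=49 'b': node 3→4  emit P0@[46:49]
i=50 'd': node 4→5 ·f
i=51 'c': node 5→6
i=52 'a': node 6→7
i=53 'b': node 7→8  emit P1@[50:53]
i=54 'd': node 8→5 ·f
i=55 'c': node 5→6
i=56 'b': node 6→0 ·f
i=57 'd': node 0→5
i=58 'c': node 5→6
i=59 'a': node 6→7
i=60 'b': node 7→8  emit P1@[57:60]
i=61 'e': node 8→1 ·f
i=62 'e': node 1→2
i=63 'c': node 2→3
i=64 'b': node 3→4  emit P0@[61:64]
i=65 'e': node 4→1 ·f
i=66 'e': node 1→2
i=67 'c': node 2→3
i=68 'b': node 3→4  emit P0@[65:68]
i=69 'd': node 4→5 ·f
i=70 'c': node 5→6
i=71 'a': node 6→7
i=72 'b': node 7→8  emit P1@[69:72]
i=73 'a': node 8→0 ·f

All matches (sorted): [[7,1],[15,1],[21,1],[25,1],[31,0],[35,0],[39,0],[45,1],[49,0],[53,1],[60,1],[64,0],[68,0],[72,1]]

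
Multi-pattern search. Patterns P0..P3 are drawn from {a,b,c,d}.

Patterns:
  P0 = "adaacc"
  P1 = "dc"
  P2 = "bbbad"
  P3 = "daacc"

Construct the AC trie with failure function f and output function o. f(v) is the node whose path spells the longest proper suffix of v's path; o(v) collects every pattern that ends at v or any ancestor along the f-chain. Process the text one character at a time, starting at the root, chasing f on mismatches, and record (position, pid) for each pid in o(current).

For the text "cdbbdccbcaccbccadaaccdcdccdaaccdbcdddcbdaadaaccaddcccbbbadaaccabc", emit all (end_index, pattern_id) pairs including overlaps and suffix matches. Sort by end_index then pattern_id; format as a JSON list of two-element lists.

Construct AC machine:
Trie nodes:
  0='ε' goto a→1 b→9 d→7
  1='a' goto d→2
  2='ad' goto a→3
  3='ada' goto a→4
  4='adaa' goto c→5
  5='adaac' goto c→6
  6='adaacc' goto ·  [P0 ends]
  7='d' goto a→14 c→8
  8='dc' goto ·  [P1 ends]
  9='b' goto b→10
  10='bb' goto b→11
  11='bbb' goto a→12
  12='bbba' goto d→13
  13='bbbad' goto ·  [P2 ends]
  14='da' goto a→15
  15='daa' goto c→16
  16='daac' goto c→17
  17='daacc' goto ·  [P3 ends]

Failure links (BFS by depth):
  n1('a'): parent n0 fail=0; on 'a' 0 → fail=0;  out ∅∪∅=∅
  n7('d'): parent n0 fail=0; on 'd' 0 → fail=0;  out ∅∪∅=∅
  n9('b'): parent n0 fail=0; on 'b' 0 → fail=0;  out ∅∪∅=∅
  n2('ad'): parent n1 fail=0; on 'd' 0 → fail=7;  out ∅∪∅=∅
  n8('dc'): parent n7 fail=0; on 'c' 0 → fail=0;  out {1}∪∅={1}
  n10('bb'): parent n9 fail=0; on 'b' 0 → fail=9;  out ∅∪∅=∅
  n14('da'): parent n7 fail=0; on 'a' 0 → fail=1;  out ∅∪∅=∅
  n3('ada'): parent n2 fail=7; on 'a' 7 → fail=14;  out ∅∪∅=∅
  n11('bbb'): parent n10 fail=9; on 'b' 9 → fail=10;  out ∅∪∅=∅
  n15('daa'): parent n14 fail=1; on 'a' 1→0 → fail=1;  out ∅∪∅=∅
  n4('adaa'): parent n3 fail=14; on 'a' 14 → fail=15;  out ∅∪∅=∅
  n12('bbba'): parent n11 fail=10; on 'a' 10→9→0 → fail=1;  out ∅∪∅=∅
  n16('daac'): parent n15 fail=1; on 'c' 1→0 → fail=0;  out ∅∪∅=∅
  n5('adaac'): parent n4 fail=15; on 'c' 15 → fail=16;  out ∅∪∅=∅
  n13('bbbad'): parent n12 fail=1; on 'd' 1 → fail=2;  out {2}∪∅={2}
  n17('daacc'): parent n16 fail=0; on 'c' 0 → fail=0;  out {3}∪∅={3}
  n6('adaacc'): parent n5 fail=16; on 'c' 16 → fail=17;  out {0}∪{3}={0,3}

Run:
[0] read 'c'  n0⇒n0
[1] read 'd'  n0⇒n7
[2] read 'b'  n7⇒n9 (via fail)
[3] read 'b'  n9⇒n10
[4] read 'd'  n10⇒n7 (via fail)
[5] read 'c'  n7⇒n8  ** P1@[4:5]
[6] read 'c'  n8⇒n0 (via fail)
[7] read 'b'  n0⇒n9
[8] read 'c'  n9⇒n0 (via fail)
[9] read 'a'  n0⇒n1
[10] read 'c'  n1⇒n0 (via fail)
[11] read 'c'  n0⇒n0
[12] read 'b'  n0⇒n9
[13] read 'c'  n9⇒n0 (via fail)
[14] read 'c'  n0⇒n0
[15] read 'a'  n0⇒n1
[16] read 'd'  n1⇒n2
[17] read 'a'  n2⇒n3
[18] read 'a'  n3⇒n4
[19] read 'c'  n4⇒n5
[20] read 'c'  n5⇒n6  ** P0@[15:20],P3@[16:20]
[21] read 'd'  n6⇒n7 (via fail)
[22] read 'c'  n7⇒n8  ** P1@[21:22]
[23] read 'd'  n8⇒n7 (via fail)
[24] read 'c'  n7⇒n8  ** P1@[23:24]
[25] read 'c'  n8⇒n0 (via fail)
[26] read 'd'  n0⇒n7
[27] read 'a'  n7⇒n14
[28] read 'a'  n14⇒n15
[29] read 'c'  n15⇒n16
[30] read 'c'  n16⇒n17  ** P3@[26:30]
[31] read 'd'  n17⇒n7 (via fail)
[32] read 'b'  n7⇒n9 (via fail)
[33] read 'c'  n9⇒n0 (via fail)
[34] read 'd'  n0⇒n7
[35] read 'd'  n7⇒n7 (via fail)
[36] read 'd'  n7⇒n7 (via fail)
[37] read 'c'  n7⇒n8  ** P1@[36:37]
[38] read 'b'  n8⇒n9 (via fail)
[39] read 'd'  n9⇒n7 (via fail)
[40] read 'a'  n7⇒n14
[41] read 'a'  n14⇒n15
[42] read 'd'  n15⇒n2 (via fail)
[43] read 'a'  n2⇒n3
[44] read 'a'  n3⇒n4
[45] read 'c'  n4⇒n5
[46] read 'c'  n5⇒n6  ** P0@[41:46],P3@[42:46]
[47] read 'a'  n6⇒n1 (via fail)
[48] read 'd'  n1⇒n2
[49] read 'd'  n2⇒n7 (via fail)
[50] read 'c'  n7⇒n8  ** P1@[49:50]
[51] read 'c'  n8⇒n0 (via fail)
[52] read 'c'  n0⇒n0
[53] read 'b'  n0⇒n9
[54] read 'b'  n9⇒n10
[55] read 'b'  n10⇒n11
[56] read 'a'  n11⇒n12
[57] read 'd'  n12⇒n13  ** P2@[53:57]
[58] read 'a'  n13⇒n3 (via fail)
[59] read 'a'  n3⇒n4
[60] read 'c'  n4⇒n5
[61] read 'c'  n5⇒n6  ** P0@[56:61],P3@[57:61]
[62] read 'a'  n6⇒n1 (via fail)
[63] read 'b'  n1⇒n9 (via fail)
[64] read 'c'  n9⇒n0 (via fail)

All matches (sorted): [[5,1],[20,0],[20,3],[22,1],[24,1],[30,3],[37,1],[46,0],[46,3],[50,1],[57,2],[61,0],[61,3]]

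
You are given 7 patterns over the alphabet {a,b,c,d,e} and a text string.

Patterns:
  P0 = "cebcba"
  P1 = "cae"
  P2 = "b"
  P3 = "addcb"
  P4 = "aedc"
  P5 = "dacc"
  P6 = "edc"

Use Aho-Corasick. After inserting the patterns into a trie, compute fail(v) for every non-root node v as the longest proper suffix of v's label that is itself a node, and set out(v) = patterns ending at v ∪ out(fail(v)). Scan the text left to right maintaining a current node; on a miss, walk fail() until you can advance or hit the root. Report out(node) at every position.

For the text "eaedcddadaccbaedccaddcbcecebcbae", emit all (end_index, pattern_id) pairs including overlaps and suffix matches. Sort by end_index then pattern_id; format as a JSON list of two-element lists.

Build:
Trie nodes:
  n0 'ε': a→10 b→9 c→1 d→18 e→22
  n1 'c': a→7 e→2
  n2 'ce': b→3
  n3 'ceb': c→4
  n4 'cebc': b→5
  n5 'cebcb': a→6
  n6 'cebcba': ·  [P0 ends]
  n7 'ca': e→8
  n8 'cae': ·  [P1 ends]
  n9 'b': ·  [P2 ends]
  n10 'a': d→11 e→15
  n11 'ad': d→12
  n12 'add': c→13
  n13 'addc': b→14
  n14 'addcb': ·  [P3 ends]
  n15 'ae': d→16
  n16 'aed': c→17
  n17 'aedc': ·  [P4 ends]
  n18 'd': a→19
  n19 'da': c→20
  n20 'dac': c→21
  n21 'dacc': ·  [P5 ends]
  n22 'e': d→23
  n23 'ed': c→24
  n24 'edc': ·  [P6 ends]

Failure links (BFS by depth):
  fail(1) 'c': from fail(0)=0 chase 'c': 0 ⇒ 0;  out=∅∪out(0)=∅
  fail(9) 'b': from fail(0)=0 chase 'b': 0 ⇒ 0;  out={2}∪out(0)={2}
  fail(10) 'a': from fail(0)=0 chase 'a': 0 ⇒ 0;  out=∅∪out(0)=∅
  fail(18) 'd': from fail(0)=0 chase 'd': 0 ⇒ 0;  out=∅∪out(0)=∅
  fail(22) 'e': from fail(0)=0 chase 'e': 0 ⇒ 0;  out=∅∪out(0)=∅
  fail(2) 'ce': from fail(1)=0 chase 'e': 0 ⇒ 22;  out=∅∪out(22)=∅
  fail(7) 'ca': from fail(1)=0 chase 'a': 0 ⇒ 10;  out=∅∪out(10)=∅
  fail(11) 'ad': from fail(10)=0 chase 'd': 0 ⇒ 18;  out=∅∪out(18)=∅
  fail(15) 'ae': from fail(10)=0 chase 'e': 0 ⇒ 22;  out=∅∪out(22)=∅
  fail(19) 'da': from fail(18)=0 chase 'a': 0 ⇒ 10;  out=∅∪out(10)=∅
  fail(23) 'ed': from fail(22)=0 chase 'd': 0 ⇒ 18;  out=∅∪out(18)=∅
  fail(3) 'ceb': from fail(2)=22 chase 'b': 22→0 ⇒ 9;  out=∅∪out(9)={2}
  fail(8) 'cae': from fail(7)=10 chase 'e': 10 ⇒ 15;  out={1}∪out(15)={1}
  fail(12) 'add': from fail(11)=18 chase 'd': 18→0 ⇒ 18;  out=∅∪out(18)=∅
  fail(16) 'aed': from fail(15)=22 chase 'd': 22 ⇒ 23;  out=∅∪out(23)=∅
  fail(20) 'dac': from fail(19)=10 chase 'c': 10→0 ⇒ 1;  out=∅∪out(1)=∅
  fail(24) 'edc': from fail(23)=18 chase 'c': 18→0 ⇒ 1;  out={6}∪out(1)={6}
  fail(4) 'cebc': from fail(3)=9 chase 'c': 9→0 ⇒ 1;  out=∅∪out(1)=∅
  fail(13) 'addc': from fail(12)=18 chase 'c': 18→0 ⇒ 1;  out=∅∪out(1)=∅
  fail(17) 'aedc': from fail(16)=23 chase 'c': 23 ⇒ 24;  out={4}∪out(24)={4,6}
  fail(21) 'dacc': from fail(20)=1 chase 'c': 1→0 ⇒ 1;  out={5}∪out(1)={5}
  fail(5) 'cebcb': from fail(4)=1 chase 'b': 1→0 ⇒ 9;  out=∅∪out(9)={2}
  fail(14) 'addcb': from fail(13)=1 chase 'b': 1→0 ⇒ 9;  out={3}∪out(9)={2,3}
  fail(6) 'cebcba': from fail(5)=9 chase 'a': 9→0 ⇒ 10;  out={0}∪out(10)={0}

Run:
[0] read 'e'  n0⇒n22
[1] read 'a'  n22⇒n10 (fail-walked)
[2] read 'e'  n10⇒n15
[3] read 'd'  n15⇒n16
[4] read 'c'  n16⇒n17  ** P4@[1:4],P6@[2:4]
[5] read 'd'  n17⇒n18 (fail-walked)
[6] read 'd'  n18⇒n18 (fail-walked)
[7] read 'a'  n18⇒n19
[8] read 'd'  n19⇒n11 (fail-walked)
[9] read 'a'  n11⇒n19 (fail-walked)
[10] read 'c'  n19⇒n20
[11] read 'c'  n20⇒n21  ** P5@[8:11]
[12] read 'b'  n21⇒n9 (fail-walked)  ** P2@[12:12]
[13] read 'a'  n9⇒n10 (fail-walked)
[14] read 'e'  n10⇒n15
[15] read 'd'  n15⇒n16
[16] read 'c'  n16⇒n17  ** P4@[13:16],P6@[14:16]
[17] read 'c'  n17⇒n1 (fail-walked)
[18] read 'a'  n1⇒n7
[19] read 'd'  n7⇒n11 (fail-walked)
[20] read 'd'  n11⇒n12
[21] read 'c'  n12⇒n13
[22] read 'b'  n13⇒n14  ** P2@[22:22],P3@[18:22]
[23] read 'c'  n14⇒n1 (fail-walked)
[24] read 'e'  n1⇒n2
[25] read 'c'  n2⇒n1 (fail-walked)
[26] read 'e'  n1⇒n2
[27] read 'b'  n2⇒n3  ** P2@[27:27]
[28] read 'c'  n3⇒n4
[29] read 'b'  n4⇒n5  ** P2@[29:29]
[30] read 'a'  n5⇒n6  ** P0@[25:30]
[31] read 'e'  n6⇒n15 (fail-walked)

Matches: [[4,4],[4,6],[11,5],[12,2],[16,4],[16,6],[22,2],[22,3],[27,2],[29,2],[30,0]]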